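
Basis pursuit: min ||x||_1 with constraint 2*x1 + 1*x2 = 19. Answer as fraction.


Axis intercepts:
  x1 = 19/2, x2 = 0: L1 = 19/2
  x1 = 0, x2 = 19: L1 = 19
x* = (19/2, 0)
||x*||_1 = 19/2.

19/2


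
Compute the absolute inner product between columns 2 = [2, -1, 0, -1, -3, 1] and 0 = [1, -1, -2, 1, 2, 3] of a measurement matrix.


Inner product: 2*1 + -1*-1 + 0*-2 + -1*1 + -3*2 + 1*3
Products: [2, 1, 0, -1, -6, 3]
Sum = -1.
|dot| = 1.

1


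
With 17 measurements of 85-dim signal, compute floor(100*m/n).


100*m/n = 100*17/85 ≈ 20.0.
floor = 20.

20


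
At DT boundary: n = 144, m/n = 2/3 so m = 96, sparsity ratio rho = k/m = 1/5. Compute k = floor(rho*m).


m = 2/3*144 = 96.
rho = 1/5.
rho*m = 1/5*96 = 19.2.
k = floor(19.2) = 19.

19


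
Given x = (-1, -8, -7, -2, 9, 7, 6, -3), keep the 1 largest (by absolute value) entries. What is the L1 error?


Sorted |x_i| descending: [9, 8, 7, 7, 6, 3, 2, 1]
Keep top 1: [9]
Tail entries: [8, 7, 7, 6, 3, 2, 1]
L1 error = sum of tail = 34.

34


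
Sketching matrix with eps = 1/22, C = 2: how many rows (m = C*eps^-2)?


1/eps = 22.
(1/eps)^2 = 484.
m = 2*484 = 968.

968


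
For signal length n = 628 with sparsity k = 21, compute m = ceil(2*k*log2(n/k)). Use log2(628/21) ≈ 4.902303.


log2(n/k) = log2(628/21) ≈ 4.902303.
2*k*log2(n/k) ≈ 2*21*4.902303 = 205.896726.
m = ceil(205.896726) = 206.

206


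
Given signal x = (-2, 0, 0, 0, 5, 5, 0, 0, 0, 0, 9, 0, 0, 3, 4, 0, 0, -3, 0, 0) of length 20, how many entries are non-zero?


Non-zero positions: [0, 4, 5, 10, 13, 14, 17].
Sparsity = 7.

7


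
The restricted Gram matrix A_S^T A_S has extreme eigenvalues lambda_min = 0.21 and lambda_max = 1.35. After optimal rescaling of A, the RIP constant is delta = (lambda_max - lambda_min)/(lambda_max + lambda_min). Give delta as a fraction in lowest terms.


lambda_max - lambda_min = 1.35 - 0.21 = 1.14.
lambda_max + lambda_min = 1.35 + 0.21 = 1.56.
delta = 1.14/1.56 = 114/156 = 19/26.

19/26


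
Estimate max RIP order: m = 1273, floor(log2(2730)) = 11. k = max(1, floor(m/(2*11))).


floor(log2(2730)) = 11.
2*11 = 22.
m/(2*floor(log2(n))) = 1273/22 ≈ 57.8636.
floor = 57.
k = max(1, 57) = 57.

57


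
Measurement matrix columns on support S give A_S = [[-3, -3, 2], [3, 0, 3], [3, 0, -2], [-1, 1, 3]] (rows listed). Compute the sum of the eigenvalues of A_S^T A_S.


Sum of eigenvalues of A_S^T A_S = trace(A_S^T A_S) = sum of squared column norms of A_S.
A_S^T A_S diagonal: [28, 10, 26].
trace = 28 + 10 + 26 = 64.

64


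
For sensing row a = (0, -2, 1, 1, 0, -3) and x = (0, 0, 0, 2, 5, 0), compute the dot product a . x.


Non-zero terms: ['1*2', '0*5']
Products: [2, 0]
y = sum = 2.

2


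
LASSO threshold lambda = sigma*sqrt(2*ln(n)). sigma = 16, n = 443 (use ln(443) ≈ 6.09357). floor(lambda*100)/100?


ln(443) ≈ 6.09357.
2*ln(n) ≈ 12.18714.
sqrt(2*ln(n)) ≈ sqrt(12.18714) ≈ 3.491008.
lambda ≈ 16*3.491008 = 55.856128.
floor(lambda*100)/100 = 55.85.

55.85


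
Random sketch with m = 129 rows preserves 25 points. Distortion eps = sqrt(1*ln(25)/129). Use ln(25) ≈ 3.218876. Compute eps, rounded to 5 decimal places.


ln(25) ≈ 3.218876.
1*ln(N)/m ≈ 1*3.218876/129 ≈ 0.02495253.
eps = sqrt(0.02495253) ≈ 0.1579637 ≈ 0.15796.

0.15796


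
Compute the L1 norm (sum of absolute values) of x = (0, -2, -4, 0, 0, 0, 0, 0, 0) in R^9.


Non-zero entries: [(1, -2), (2, -4)]
Absolute values: [2, 4]
||x||_1 = sum = 6.

6


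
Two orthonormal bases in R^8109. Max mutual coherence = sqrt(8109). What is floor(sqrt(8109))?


90^2 = 8100 <= 8109 < 8281 = 91^2, so 90 <= sqrt(8109) < 91.
floor(sqrt(8109)) = 90.

90


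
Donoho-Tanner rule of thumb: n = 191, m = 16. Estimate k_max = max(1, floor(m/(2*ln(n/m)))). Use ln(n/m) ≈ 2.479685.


n/m = 191/16.
ln(n/m) ≈ 2.479685.
2*ln(n/m) ≈ 4.95937.
m/(2*ln(n/m)) ≈ 16/4.95937 ≈ 3.2262.
floor = 3.
k_max = max(1, 3) = 3.

3


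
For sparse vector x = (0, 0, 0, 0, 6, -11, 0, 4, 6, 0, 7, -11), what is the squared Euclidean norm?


Non-zero entries: [(4, 6), (5, -11), (7, 4), (8, 6), (10, 7), (11, -11)]
Squares: [36, 121, 16, 36, 49, 121]
||x||_2^2 = sum = 379.

379


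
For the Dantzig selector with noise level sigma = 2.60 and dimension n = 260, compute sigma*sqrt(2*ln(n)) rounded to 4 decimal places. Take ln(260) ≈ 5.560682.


ln(260) ≈ 5.560682.
2*ln(n) ≈ 11.121364.
sqrt(2*ln(n)) ≈ sqrt(11.121364) ≈ 3.334871.
threshold ≈ 2.60*3.334871 = 8.6706646 ≈ 8.6707.

8.6707


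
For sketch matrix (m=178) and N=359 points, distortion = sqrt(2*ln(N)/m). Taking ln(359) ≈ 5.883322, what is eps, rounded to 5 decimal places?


ln(359) ≈ 5.883322.
2*ln(N)/m ≈ 2*5.883322/178 ≈ 0.06610474.
eps = sqrt(0.06610474) ≈ 0.2571084 ≈ 0.25711.

0.25711


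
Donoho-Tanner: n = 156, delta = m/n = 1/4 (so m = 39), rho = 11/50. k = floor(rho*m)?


m = 1/4*156 = 39.
rho = 11/50.
rho*m = 11/50*39 = 8.58.
k = floor(8.58) = 8.

8


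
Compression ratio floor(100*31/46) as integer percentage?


100*m/n = 100*31/46 ≈ 67.3913.
floor = 67.

67


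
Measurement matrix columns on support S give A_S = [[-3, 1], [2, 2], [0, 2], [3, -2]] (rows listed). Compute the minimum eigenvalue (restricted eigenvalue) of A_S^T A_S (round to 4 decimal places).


A_S^T A_S = [[22, -5], [-5, 13]].
trace = 35.
det = 261.
disc = trace^2 - 4*det = 1225 - 4*261 = 181.
sqrt(181) ≈ 13.453624.
lam_min = (35 - sqrt(181))/2 ≈ (35 - 13.453624)/2 = 10.773188 ≈ 10.7732.

10.7732


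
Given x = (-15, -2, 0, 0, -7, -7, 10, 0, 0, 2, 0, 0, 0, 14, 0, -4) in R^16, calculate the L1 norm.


Non-zero entries: [(0, -15), (1, -2), (4, -7), (5, -7), (6, 10), (9, 2), (13, 14), (15, -4)]
Absolute values: [15, 2, 7, 7, 10, 2, 14, 4]
||x||_1 = sum = 61.

61


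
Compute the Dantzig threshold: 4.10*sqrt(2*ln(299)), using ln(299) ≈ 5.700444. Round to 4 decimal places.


ln(299) ≈ 5.700444.
2*ln(n) ≈ 11.400888.
sqrt(2*ln(n)) ≈ sqrt(11.400888) ≈ 3.37652.
threshold ≈ 4.10*3.37652 = 13.843732 ≈ 13.8437.

13.8437


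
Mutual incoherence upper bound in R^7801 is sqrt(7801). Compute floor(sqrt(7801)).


88^2 = 7744 <= 7801 < 7921 = 89^2, so 88 <= sqrt(7801) < 89.
floor(sqrt(7801)) = 88.

88


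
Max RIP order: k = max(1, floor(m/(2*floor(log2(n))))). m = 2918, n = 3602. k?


floor(log2(3602)) = 11.
2*11 = 22.
m/(2*floor(log2(n))) = 2918/22 ≈ 132.6364.
floor = 132.
k = max(1, 132) = 132.

132


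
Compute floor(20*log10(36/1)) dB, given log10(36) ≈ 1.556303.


||x||/||e|| = 36/1 = 36.
log10(36) ≈ 1.556303.
20*log10(||x||/||e||) ≈ 20*1.556303 = 31.12606.
floor(31.12606) = 31.

31


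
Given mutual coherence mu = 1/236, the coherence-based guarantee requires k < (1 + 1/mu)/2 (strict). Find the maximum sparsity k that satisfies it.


1/mu = 236.
1 + 1/mu = 237.
(1 + 1/mu)/2 = 118.5 is not an integer, so k_max = floor(118.5) = 118.

118


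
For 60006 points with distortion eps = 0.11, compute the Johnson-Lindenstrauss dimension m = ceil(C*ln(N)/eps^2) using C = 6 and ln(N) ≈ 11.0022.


ln(60006) ≈ 11.0022.
eps^2 = 0.11^2 = 0.0121.
C*ln(N)/eps^2 ≈ 6*11.0022/0.0121 ≈ 5455.6364.
m = ceil(5455.6364) = 5456.

5456


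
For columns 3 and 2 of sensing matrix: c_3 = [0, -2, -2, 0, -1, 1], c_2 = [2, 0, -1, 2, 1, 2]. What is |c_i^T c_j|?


Inner product: 0*2 + -2*0 + -2*-1 + 0*2 + -1*1 + 1*2
Products: [0, 0, 2, 0, -1, 2]
Sum = 3.
|dot| = 3.

3


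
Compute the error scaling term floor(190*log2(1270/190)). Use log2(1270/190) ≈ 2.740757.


log2(n/k) = log2(1270/190) ≈ 2.740757.
k*log2(n/k) ≈ 190*2.740757 = 520.74383.
floor(520.74383) = 520.

520


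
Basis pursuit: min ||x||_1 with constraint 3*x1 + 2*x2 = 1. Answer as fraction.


Axis intercepts:
  x1 = 1/3, x2 = 0: L1 = 1/3
  x1 = 0, x2 = 1/2: L1 = 1/2
x* = (1/3, 0)
||x*||_1 = 1/3.

1/3


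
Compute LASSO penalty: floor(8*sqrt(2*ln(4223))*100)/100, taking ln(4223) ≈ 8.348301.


ln(4223) ≈ 8.348301.
2*ln(n) ≈ 16.696602.
sqrt(2*ln(n)) ≈ sqrt(16.696602) ≈ 4.086148.
lambda ≈ 8*4.086148 = 32.689184.
floor(lambda*100)/100 = 32.68.

32.68


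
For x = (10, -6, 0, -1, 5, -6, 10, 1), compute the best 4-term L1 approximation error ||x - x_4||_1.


Sorted |x_i| descending: [10, 10, 6, 6, 5, 1, 1, 0]
Keep top 4: [10, 10, 6, 6]
Tail entries: [5, 1, 1, 0]
L1 error = sum of tail = 7.

7


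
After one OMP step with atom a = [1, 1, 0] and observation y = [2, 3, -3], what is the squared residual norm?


a^T a = 2.
a^T y = 5.
coeff = 5/2 = 5/2.
||r||^2 = 19/2.

19/2


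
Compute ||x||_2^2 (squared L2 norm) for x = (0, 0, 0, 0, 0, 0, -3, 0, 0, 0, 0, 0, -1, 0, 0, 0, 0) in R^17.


Non-zero entries: [(6, -3), (12, -1)]
Squares: [9, 1]
||x||_2^2 = sum = 10.

10


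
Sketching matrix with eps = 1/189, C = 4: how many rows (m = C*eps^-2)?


1/eps = 189.
(1/eps)^2 = 35721.
m = 4*35721 = 142884.

142884


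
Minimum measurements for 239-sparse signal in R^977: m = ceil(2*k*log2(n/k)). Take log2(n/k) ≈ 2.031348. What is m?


log2(n/k) = log2(977/239) ≈ 2.031348.
2*k*log2(n/k) ≈ 2*239*2.031348 = 970.984344.
m = ceil(970.984344) = 971.

971


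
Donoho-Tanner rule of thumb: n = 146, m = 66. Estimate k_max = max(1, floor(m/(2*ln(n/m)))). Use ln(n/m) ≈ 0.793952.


n/m = 146/66 = 73/33.
ln(n/m) ≈ 0.793952.
2*ln(n/m) ≈ 1.587904.
m/(2*ln(n/m)) ≈ 66/1.587904 ≈ 41.5642.
floor = 41.
k_max = max(1, 41) = 41.

41


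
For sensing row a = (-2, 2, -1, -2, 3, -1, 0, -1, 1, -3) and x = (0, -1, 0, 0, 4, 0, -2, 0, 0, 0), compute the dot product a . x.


Non-zero terms: ['2*-1', '3*4', '0*-2']
Products: [-2, 12, 0]
y = sum = 10.

10


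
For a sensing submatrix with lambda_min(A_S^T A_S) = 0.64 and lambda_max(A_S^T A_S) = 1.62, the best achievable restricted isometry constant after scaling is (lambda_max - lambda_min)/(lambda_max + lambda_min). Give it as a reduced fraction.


lambda_max - lambda_min = 1.62 - 0.64 = 0.98.
lambda_max + lambda_min = 1.62 + 0.64 = 2.26.
delta = 0.98/2.26 = 98/226 = 49/113.

49/113


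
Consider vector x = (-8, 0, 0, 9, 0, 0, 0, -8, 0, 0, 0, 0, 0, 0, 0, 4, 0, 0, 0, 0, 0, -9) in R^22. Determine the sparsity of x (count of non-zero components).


Non-zero positions: [0, 3, 7, 15, 21].
Sparsity = 5.

5


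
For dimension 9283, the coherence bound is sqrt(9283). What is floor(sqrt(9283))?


96^2 = 9216 <= 9283 < 9409 = 97^2, so 96 <= sqrt(9283) < 97.
floor(sqrt(9283)) = 96.

96


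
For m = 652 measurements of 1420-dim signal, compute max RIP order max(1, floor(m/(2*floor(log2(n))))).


floor(log2(1420)) = 10.
2*10 = 20.
m/(2*floor(log2(n))) = 652/20 ≈ 32.6.
floor = 32.
k = max(1, 32) = 32.

32


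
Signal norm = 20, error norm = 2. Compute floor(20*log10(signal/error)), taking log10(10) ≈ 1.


||x||/||e|| = 20/2 = 10.
log10(10) ≈ 1.
20*log10(||x||/||e||) ≈ 20*1 = 20.
floor(20) = 20.

20


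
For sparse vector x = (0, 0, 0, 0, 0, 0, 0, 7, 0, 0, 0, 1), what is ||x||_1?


Non-zero entries: [(7, 7), (11, 1)]
Absolute values: [7, 1]
||x||_1 = sum = 8.

8


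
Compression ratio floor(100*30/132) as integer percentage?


100*m/n = 100*30/132 ≈ 22.7273.
floor = 22.

22


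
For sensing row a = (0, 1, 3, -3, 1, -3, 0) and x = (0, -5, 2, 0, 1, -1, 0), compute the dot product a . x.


Non-zero terms: ['1*-5', '3*2', '1*1', '-3*-1']
Products: [-5, 6, 1, 3]
y = sum = 5.

5


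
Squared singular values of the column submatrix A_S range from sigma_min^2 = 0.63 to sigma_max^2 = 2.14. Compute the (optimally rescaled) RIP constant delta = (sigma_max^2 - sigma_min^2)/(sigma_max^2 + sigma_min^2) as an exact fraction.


lambda_max - lambda_min = 2.14 - 0.63 = 1.51.
lambda_max + lambda_min = 2.14 + 0.63 = 2.77.
delta = 1.51/2.77 = 151/277.

151/277


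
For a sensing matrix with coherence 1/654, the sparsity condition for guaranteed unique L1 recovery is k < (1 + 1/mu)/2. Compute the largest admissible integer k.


1/mu = 654.
1 + 1/mu = 655.
(1 + 1/mu)/2 = 327.5 is not an integer, so k_max = floor(327.5) = 327.

327


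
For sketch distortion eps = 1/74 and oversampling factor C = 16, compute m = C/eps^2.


1/eps = 74.
(1/eps)^2 = 5476.
m = 16*5476 = 87616.

87616


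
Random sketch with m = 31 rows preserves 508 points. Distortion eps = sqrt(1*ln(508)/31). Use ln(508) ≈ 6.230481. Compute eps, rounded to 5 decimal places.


ln(508) ≈ 6.230481.
1*ln(N)/m ≈ 1*6.230481/31 ≈ 0.20098326.
eps = sqrt(0.20098326) ≈ 0.4483116 ≈ 0.44831.

0.44831


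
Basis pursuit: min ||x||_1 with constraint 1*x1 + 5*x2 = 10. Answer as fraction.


Axis intercepts:
  x1 = 10, x2 = 0: L1 = 10
  x1 = 0, x2 = 2: L1 = 2
x* = (0, 2)
||x*||_1 = 2.

2


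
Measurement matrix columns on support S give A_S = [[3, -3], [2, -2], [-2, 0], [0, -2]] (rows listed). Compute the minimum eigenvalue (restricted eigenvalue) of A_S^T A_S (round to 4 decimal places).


A_S^T A_S = [[17, -13], [-13, 17]].
trace = 34.
det = 120.
disc = trace^2 - 4*det = 1156 - 4*120 = 676.
sqrt(676) = 26.
lam_min = (34 - 26)/2 = 4 = 4.0000.

4.0000


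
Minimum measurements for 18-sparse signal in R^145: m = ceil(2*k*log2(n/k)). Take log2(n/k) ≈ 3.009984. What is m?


log2(n/k) = log2(145/18) ≈ 3.009984.
2*k*log2(n/k) ≈ 2*18*3.009984 = 108.359424.
m = ceil(108.359424) = 109.

109


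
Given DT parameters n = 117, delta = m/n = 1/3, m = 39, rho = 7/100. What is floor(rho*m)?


m = 1/3*117 = 39.
rho = 7/100.
rho*m = 7/100*39 = 2.73.
k = floor(2.73) = 2.

2


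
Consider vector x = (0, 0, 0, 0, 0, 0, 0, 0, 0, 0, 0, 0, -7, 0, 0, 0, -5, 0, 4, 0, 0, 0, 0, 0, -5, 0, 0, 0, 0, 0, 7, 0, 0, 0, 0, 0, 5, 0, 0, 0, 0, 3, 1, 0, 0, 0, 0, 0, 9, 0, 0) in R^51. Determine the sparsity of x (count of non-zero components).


Non-zero positions: [12, 16, 18, 24, 30, 36, 41, 42, 48].
Sparsity = 9.

9


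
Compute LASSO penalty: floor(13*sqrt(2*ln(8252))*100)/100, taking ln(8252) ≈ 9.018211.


ln(8252) ≈ 9.018211.
2*ln(n) ≈ 18.036422.
sqrt(2*ln(n)) ≈ sqrt(18.036422) ≈ 4.246931.
lambda ≈ 13*4.246931 = 55.210103.
floor(lambda*100)/100 = 55.21.

55.21


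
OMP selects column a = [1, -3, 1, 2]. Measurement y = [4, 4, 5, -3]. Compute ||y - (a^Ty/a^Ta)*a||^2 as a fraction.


a^T a = 15.
a^T y = -9.
coeff = -9/15 = -3/5.
||r||^2 = 303/5.

303/5


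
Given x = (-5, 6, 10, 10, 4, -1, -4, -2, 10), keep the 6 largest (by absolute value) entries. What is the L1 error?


Sorted |x_i| descending: [10, 10, 10, 6, 5, 4, 4, 2, 1]
Keep top 6: [10, 10, 10, 6, 5, 4]
Tail entries: [4, 2, 1]
L1 error = sum of tail = 7.

7


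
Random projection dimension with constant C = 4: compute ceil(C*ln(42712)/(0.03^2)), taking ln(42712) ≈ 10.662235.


ln(42712) ≈ 10.662235.
eps^2 = 0.03^2 = 0.0009.
C*ln(N)/eps^2 ≈ 4*10.662235/0.0009 ≈ 47387.7111.
m = ceil(47387.7111) = 47388.

47388


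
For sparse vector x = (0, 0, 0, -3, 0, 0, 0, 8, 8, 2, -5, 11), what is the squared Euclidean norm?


Non-zero entries: [(3, -3), (7, 8), (8, 8), (9, 2), (10, -5), (11, 11)]
Squares: [9, 64, 64, 4, 25, 121]
||x||_2^2 = sum = 287.

287


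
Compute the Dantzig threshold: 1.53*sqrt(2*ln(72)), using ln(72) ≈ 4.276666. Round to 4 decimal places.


ln(72) ≈ 4.276666.
2*ln(n) ≈ 8.553332.
sqrt(2*ln(n)) ≈ sqrt(8.553332) ≈ 2.924608.
threshold ≈ 1.53*2.924608 = 4.47465024 ≈ 4.4747.

4.4747


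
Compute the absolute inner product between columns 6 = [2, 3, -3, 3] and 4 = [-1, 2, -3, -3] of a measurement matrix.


Inner product: 2*-1 + 3*2 + -3*-3 + 3*-3
Products: [-2, 6, 9, -9]
Sum = 4.
|dot| = 4.

4


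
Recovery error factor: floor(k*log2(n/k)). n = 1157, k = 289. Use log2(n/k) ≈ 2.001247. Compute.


log2(n/k) = log2(1157/289) ≈ 2.001247.
k*log2(n/k) ≈ 289*2.001247 = 578.360383.
floor(578.360383) = 578.

578


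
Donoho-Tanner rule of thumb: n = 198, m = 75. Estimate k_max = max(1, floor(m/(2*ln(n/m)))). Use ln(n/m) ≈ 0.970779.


n/m = 198/75 = 66/25.
ln(n/m) ≈ 0.970779.
2*ln(n/m) ≈ 1.941558.
m/(2*ln(n/m)) ≈ 75/1.941558 ≈ 38.6288.
floor = 38.
k_max = max(1, 38) = 38.

38


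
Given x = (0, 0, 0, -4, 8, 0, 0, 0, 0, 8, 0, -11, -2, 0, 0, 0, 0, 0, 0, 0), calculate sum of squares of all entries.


Non-zero entries: [(3, -4), (4, 8), (9, 8), (11, -11), (12, -2)]
Squares: [16, 64, 64, 121, 4]
||x||_2^2 = sum = 269.

269


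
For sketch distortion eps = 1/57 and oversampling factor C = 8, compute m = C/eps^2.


1/eps = 57.
(1/eps)^2 = 3249.
m = 8*3249 = 25992.

25992


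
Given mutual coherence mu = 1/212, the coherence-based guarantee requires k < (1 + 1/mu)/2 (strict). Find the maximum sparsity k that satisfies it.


1/mu = 212.
1 + 1/mu = 213.
(1 + 1/mu)/2 = 106.5 is not an integer, so k_max = floor(106.5) = 106.

106


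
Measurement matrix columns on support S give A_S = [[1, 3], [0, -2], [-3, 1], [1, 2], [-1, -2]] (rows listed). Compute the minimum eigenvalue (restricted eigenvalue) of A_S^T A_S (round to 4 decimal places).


A_S^T A_S = [[12, 4], [4, 22]].
trace = 34.
det = 248.
disc = trace^2 - 4*det = 1156 - 4*248 = 164.
sqrt(164) ≈ 12.806248.
lam_min = (34 - sqrt(164))/2 ≈ (34 - 12.806248)/2 = 10.596876 ≈ 10.5969.

10.5969


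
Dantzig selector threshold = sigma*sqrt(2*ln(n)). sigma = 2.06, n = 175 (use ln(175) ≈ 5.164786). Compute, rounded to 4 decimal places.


ln(175) ≈ 5.164786.
2*ln(n) ≈ 10.329572.
sqrt(2*ln(n)) ≈ sqrt(10.329572) ≈ 3.213965.
threshold ≈ 2.06*3.213965 = 6.6207679 ≈ 6.6208.

6.6208


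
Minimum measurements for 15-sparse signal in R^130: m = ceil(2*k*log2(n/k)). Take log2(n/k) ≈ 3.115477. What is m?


log2(n/k) = log2(130/15) ≈ 3.115477.
2*k*log2(n/k) ≈ 2*15*3.115477 = 93.46431.
m = ceil(93.46431) = 94.

94


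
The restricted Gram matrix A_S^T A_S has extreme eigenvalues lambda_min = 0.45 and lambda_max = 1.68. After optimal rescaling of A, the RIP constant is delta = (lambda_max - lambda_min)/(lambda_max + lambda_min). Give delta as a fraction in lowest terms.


lambda_max - lambda_min = 1.68 - 0.45 = 1.23.
lambda_max + lambda_min = 1.68 + 0.45 = 2.13.
delta = 1.23/2.13 = 123/213 = 41/71.

41/71


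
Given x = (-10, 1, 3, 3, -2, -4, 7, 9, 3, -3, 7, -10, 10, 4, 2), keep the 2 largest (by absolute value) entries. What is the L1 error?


Sorted |x_i| descending: [10, 10, 10, 9, 7, 7, 4, 4, 3, 3, 3, 3, 2, 2, 1]
Keep top 2: [10, 10]
Tail entries: [10, 9, 7, 7, 4, 4, 3, 3, 3, 3, 2, 2, 1]
L1 error = sum of tail = 58.

58


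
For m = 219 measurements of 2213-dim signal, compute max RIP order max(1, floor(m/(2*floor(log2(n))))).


floor(log2(2213)) = 11.
2*11 = 22.
m/(2*floor(log2(n))) = 219/22 ≈ 9.9545.
floor = 9.
k = max(1, 9) = 9.

9


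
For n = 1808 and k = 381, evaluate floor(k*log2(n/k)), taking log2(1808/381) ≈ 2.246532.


log2(n/k) = log2(1808/381) ≈ 2.246532.
k*log2(n/k) ≈ 381*2.246532 = 855.928692.
floor(855.928692) = 855.

855


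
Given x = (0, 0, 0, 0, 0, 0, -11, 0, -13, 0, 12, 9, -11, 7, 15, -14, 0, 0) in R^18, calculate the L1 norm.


Non-zero entries: [(6, -11), (8, -13), (10, 12), (11, 9), (12, -11), (13, 7), (14, 15), (15, -14)]
Absolute values: [11, 13, 12, 9, 11, 7, 15, 14]
||x||_1 = sum = 92.

92


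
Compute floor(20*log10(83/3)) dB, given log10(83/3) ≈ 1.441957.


||x||/||e|| = 83/3.
log10(83/3) ≈ 1.441957.
20*log10(||x||/||e||) ≈ 20*1.441957 = 28.83914.
floor(28.83914) = 28.

28


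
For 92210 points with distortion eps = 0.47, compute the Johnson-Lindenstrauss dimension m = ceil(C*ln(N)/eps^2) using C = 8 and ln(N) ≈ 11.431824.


ln(92210) ≈ 11.431824.
eps^2 = 0.47^2 = 0.2209.
C*ln(N)/eps^2 ≈ 8*11.431824/0.2209 ≈ 414.009.
m = ceil(414.009) = 415.

415


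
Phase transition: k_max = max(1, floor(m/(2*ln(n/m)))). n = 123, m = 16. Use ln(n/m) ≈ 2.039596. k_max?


n/m = 123/16.
ln(n/m) ≈ 2.039596.
2*ln(n/m) ≈ 4.079192.
m/(2*ln(n/m)) ≈ 16/4.079192 ≈ 3.9223.
floor = 3.
k_max = max(1, 3) = 3.

3


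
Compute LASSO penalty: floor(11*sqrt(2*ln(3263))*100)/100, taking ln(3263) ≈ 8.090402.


ln(3263) ≈ 8.090402.
2*ln(n) ≈ 16.180804.
sqrt(2*ln(n)) ≈ sqrt(16.180804) ≈ 4.022537.
lambda ≈ 11*4.022537 = 44.247907.
floor(lambda*100)/100 = 44.24.

44.24


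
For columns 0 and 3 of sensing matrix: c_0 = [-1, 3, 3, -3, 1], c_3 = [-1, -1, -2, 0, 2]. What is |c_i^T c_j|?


Inner product: -1*-1 + 3*-1 + 3*-2 + -3*0 + 1*2
Products: [1, -3, -6, 0, 2]
Sum = -6.
|dot| = 6.

6


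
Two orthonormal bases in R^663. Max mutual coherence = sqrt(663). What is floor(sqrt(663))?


25^2 = 625 <= 663 < 676 = 26^2, so 25 <= sqrt(663) < 26.
floor(sqrt(663)) = 25.

25


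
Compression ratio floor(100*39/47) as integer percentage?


100*m/n = 100*39/47 ≈ 82.9787.
floor = 82.

82


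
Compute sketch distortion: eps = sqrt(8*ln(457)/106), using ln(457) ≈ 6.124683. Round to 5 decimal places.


ln(457) ≈ 6.124683.
8*ln(N)/m ≈ 8*6.124683/106 ≈ 0.46224023.
eps = sqrt(0.46224023) ≈ 0.6798825 ≈ 0.67988.

0.67988


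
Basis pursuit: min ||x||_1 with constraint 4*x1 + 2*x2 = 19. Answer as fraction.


Axis intercepts:
  x1 = 19/4, x2 = 0: L1 = 19/4
  x1 = 0, x2 = 19/2: L1 = 19/2
x* = (19/4, 0)
||x*||_1 = 19/4.

19/4


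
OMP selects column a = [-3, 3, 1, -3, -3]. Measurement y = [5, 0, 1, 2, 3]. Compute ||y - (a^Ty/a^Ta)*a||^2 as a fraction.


a^T a = 37.
a^T y = -29.
coeff = -29/37 = -29/37.
||r||^2 = 602/37.

602/37


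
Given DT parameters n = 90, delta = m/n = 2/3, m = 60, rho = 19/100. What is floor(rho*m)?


m = 2/3*90 = 60.
rho = 19/100.
rho*m = 19/100*60 = 11.4.
k = floor(11.4) = 11.

11


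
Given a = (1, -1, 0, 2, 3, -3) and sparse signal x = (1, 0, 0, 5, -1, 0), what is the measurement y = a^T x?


Non-zero terms: ['1*1', '2*5', '3*-1']
Products: [1, 10, -3]
y = sum = 8.

8


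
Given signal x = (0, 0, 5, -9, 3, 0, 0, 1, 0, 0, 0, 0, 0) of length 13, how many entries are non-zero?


Non-zero positions: [2, 3, 4, 7].
Sparsity = 4.

4


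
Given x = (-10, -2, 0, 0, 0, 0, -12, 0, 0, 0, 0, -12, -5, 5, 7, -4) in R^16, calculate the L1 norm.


Non-zero entries: [(0, -10), (1, -2), (6, -12), (11, -12), (12, -5), (13, 5), (14, 7), (15, -4)]
Absolute values: [10, 2, 12, 12, 5, 5, 7, 4]
||x||_1 = sum = 57.

57


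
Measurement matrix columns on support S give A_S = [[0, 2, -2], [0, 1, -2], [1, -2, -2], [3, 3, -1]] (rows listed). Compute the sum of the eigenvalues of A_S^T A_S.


Sum of eigenvalues of A_S^T A_S = trace(A_S^T A_S) = sum of squared column norms of A_S.
A_S^T A_S diagonal: [10, 18, 13].
trace = 10 + 18 + 13 = 41.

41


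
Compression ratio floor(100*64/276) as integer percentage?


100*m/n = 100*64/276 ≈ 23.1884.
floor = 23.

23


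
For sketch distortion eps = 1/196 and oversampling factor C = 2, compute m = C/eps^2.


1/eps = 196.
(1/eps)^2 = 38416.
m = 2*38416 = 76832.

76832


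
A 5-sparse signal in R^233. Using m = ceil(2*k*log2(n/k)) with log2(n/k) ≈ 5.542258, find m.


log2(n/k) = log2(233/5) ≈ 5.542258.
2*k*log2(n/k) ≈ 2*5*5.542258 = 55.42258.
m = ceil(55.42258) = 56.

56


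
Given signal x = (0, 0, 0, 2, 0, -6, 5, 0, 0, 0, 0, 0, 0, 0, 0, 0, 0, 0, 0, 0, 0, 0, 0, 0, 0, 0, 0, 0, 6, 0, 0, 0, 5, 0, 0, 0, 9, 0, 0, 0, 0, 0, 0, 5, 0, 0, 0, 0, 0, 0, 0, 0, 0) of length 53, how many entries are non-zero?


Non-zero positions: [3, 5, 6, 28, 32, 36, 43].
Sparsity = 7.

7


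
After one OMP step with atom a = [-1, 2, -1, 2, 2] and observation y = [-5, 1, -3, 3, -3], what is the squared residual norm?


a^T a = 14.
a^T y = 10.
coeff = 10/14 = 5/7.
||r||^2 = 321/7.

321/7


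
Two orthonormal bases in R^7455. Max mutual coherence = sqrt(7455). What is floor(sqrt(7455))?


86^2 = 7396 <= 7455 < 7569 = 87^2, so 86 <= sqrt(7455) < 87.
floor(sqrt(7455)) = 86.

86


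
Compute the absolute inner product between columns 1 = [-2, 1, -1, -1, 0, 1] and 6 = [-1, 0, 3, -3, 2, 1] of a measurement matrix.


Inner product: -2*-1 + 1*0 + -1*3 + -1*-3 + 0*2 + 1*1
Products: [2, 0, -3, 3, 0, 1]
Sum = 3.
|dot| = 3.

3


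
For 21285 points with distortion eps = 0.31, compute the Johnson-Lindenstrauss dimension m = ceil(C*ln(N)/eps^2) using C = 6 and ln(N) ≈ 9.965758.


ln(21285) ≈ 9.965758.
eps^2 = 0.31^2 = 0.0961.
C*ln(N)/eps^2 ≈ 6*9.965758/0.0961 ≈ 622.2117.
m = ceil(622.2117) = 623.

623


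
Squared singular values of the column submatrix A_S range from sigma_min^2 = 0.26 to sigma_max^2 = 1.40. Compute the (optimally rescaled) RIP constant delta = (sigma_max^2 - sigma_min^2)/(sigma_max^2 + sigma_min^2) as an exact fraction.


lambda_max - lambda_min = 1.40 - 0.26 = 1.14.
lambda_max + lambda_min = 1.40 + 0.26 = 1.66.
delta = 1.14/1.66 = 114/166 = 57/83.

57/83


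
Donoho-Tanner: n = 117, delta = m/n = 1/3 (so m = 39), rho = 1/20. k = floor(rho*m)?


m = 1/3*117 = 39.
rho = 1/20.
rho*m = 1/20*39 = 1.95.
k = floor(1.95) = 1.

1


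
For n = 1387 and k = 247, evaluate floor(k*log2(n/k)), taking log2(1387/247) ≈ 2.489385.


log2(n/k) = log2(1387/247) ≈ 2.489385.
k*log2(n/k) ≈ 247*2.489385 = 614.878095.
floor(614.878095) = 614.

614


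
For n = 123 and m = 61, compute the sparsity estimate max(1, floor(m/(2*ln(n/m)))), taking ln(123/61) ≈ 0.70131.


n/m = 123/61.
ln(n/m) ≈ 0.70131.
2*ln(n/m) ≈ 1.40262.
m/(2*ln(n/m)) ≈ 61/1.40262 ≈ 43.49.
floor = 43.
k_max = max(1, 43) = 43.

43


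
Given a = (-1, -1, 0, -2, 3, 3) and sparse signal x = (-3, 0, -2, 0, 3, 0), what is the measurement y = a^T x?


Non-zero terms: ['-1*-3', '0*-2', '3*3']
Products: [3, 0, 9]
y = sum = 12.

12


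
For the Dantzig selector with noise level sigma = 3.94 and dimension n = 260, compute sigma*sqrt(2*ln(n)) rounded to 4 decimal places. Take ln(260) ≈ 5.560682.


ln(260) ≈ 5.560682.
2*ln(n) ≈ 11.121364.
sqrt(2*ln(n)) ≈ sqrt(11.121364) ≈ 3.334871.
threshold ≈ 3.94*3.334871 = 13.13939174 ≈ 13.1394.

13.1394


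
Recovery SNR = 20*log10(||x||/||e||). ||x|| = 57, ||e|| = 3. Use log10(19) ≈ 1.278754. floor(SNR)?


||x||/||e|| = 57/3 = 19.
log10(19) ≈ 1.278754.
20*log10(||x||/||e||) ≈ 20*1.278754 = 25.57508.
floor(25.57508) = 25.

25


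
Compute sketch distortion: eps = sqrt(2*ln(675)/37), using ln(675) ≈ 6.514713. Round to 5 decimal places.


ln(675) ≈ 6.514713.
2*ln(N)/m ≈ 2*6.514713/37 ≈ 0.35214665.
eps = sqrt(0.35214665) ≈ 0.5934195 ≈ 0.59342.

0.59342


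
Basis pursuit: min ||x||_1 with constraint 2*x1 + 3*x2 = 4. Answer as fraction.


Axis intercepts:
  x1 = 2, x2 = 0: L1 = 2
  x1 = 0, x2 = 4/3: L1 = 4/3
x* = (0, 4/3)
||x*||_1 = 4/3.

4/3


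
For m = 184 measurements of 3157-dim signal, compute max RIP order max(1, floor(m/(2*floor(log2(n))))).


floor(log2(3157)) = 11.
2*11 = 22.
m/(2*floor(log2(n))) = 184/22 ≈ 8.3636.
floor = 8.
k = max(1, 8) = 8.

8


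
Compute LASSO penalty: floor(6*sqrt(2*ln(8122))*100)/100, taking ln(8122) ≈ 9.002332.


ln(8122) ≈ 9.002332.
2*ln(n) ≈ 18.004664.
sqrt(2*ln(n)) ≈ sqrt(18.004664) ≈ 4.24319.
lambda ≈ 6*4.24319 = 25.45914.
floor(lambda*100)/100 = 25.45.

25.45


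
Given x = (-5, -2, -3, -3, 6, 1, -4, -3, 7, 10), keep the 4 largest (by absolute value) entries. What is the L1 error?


Sorted |x_i| descending: [10, 7, 6, 5, 4, 3, 3, 3, 2, 1]
Keep top 4: [10, 7, 6, 5]
Tail entries: [4, 3, 3, 3, 2, 1]
L1 error = sum of tail = 16.

16


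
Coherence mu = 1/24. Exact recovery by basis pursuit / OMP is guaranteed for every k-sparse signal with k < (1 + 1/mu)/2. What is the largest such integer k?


1/mu = 24.
1 + 1/mu = 25.
(1 + 1/mu)/2 = 12.5 is not an integer, so k_max = floor(12.5) = 12.

12


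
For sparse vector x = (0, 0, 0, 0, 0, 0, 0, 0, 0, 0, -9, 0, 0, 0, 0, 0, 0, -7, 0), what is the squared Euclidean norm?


Non-zero entries: [(10, -9), (17, -7)]
Squares: [81, 49]
||x||_2^2 = sum = 130.

130


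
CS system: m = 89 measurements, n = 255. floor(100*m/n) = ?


100*m/n = 100*89/255 ≈ 34.902.
floor = 34.

34


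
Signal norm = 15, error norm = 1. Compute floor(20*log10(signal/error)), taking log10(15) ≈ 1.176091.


||x||/||e|| = 15/1 = 15.
log10(15) ≈ 1.176091.
20*log10(||x||/||e||) ≈ 20*1.176091 = 23.52182.
floor(23.52182) = 23.

23


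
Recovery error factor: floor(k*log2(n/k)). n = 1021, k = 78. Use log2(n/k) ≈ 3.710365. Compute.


log2(n/k) = log2(1021/78) ≈ 3.710365.
k*log2(n/k) ≈ 78*3.710365 = 289.40847.
floor(289.40847) = 289.

289


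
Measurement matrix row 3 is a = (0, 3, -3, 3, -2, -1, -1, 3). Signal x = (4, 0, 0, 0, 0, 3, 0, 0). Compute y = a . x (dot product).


Non-zero terms: ['0*4', '-1*3']
Products: [0, -3]
y = sum = -3.

-3


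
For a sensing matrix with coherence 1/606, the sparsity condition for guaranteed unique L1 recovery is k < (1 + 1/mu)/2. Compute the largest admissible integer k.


1/mu = 606.
1 + 1/mu = 607.
(1 + 1/mu)/2 = 303.5 is not an integer, so k_max = floor(303.5) = 303.

303


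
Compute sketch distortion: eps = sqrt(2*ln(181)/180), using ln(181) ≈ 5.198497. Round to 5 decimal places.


ln(181) ≈ 5.198497.
2*ln(N)/m ≈ 2*5.198497/180 ≈ 0.05776108.
eps = sqrt(0.05776108) ≈ 0.2403353 ≈ 0.24034.

0.24034


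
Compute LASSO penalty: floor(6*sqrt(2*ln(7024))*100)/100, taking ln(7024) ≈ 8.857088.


ln(7024) ≈ 8.857088.
2*ln(n) ≈ 17.714176.
sqrt(2*ln(n)) ≈ sqrt(17.714176) ≈ 4.208821.
lambda ≈ 6*4.208821 = 25.252926.
floor(lambda*100)/100 = 25.25.

25.25


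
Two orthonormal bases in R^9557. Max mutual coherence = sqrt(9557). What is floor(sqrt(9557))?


97^2 = 9409 <= 9557 < 9604 = 98^2, so 97 <= sqrt(9557) < 98.
floor(sqrt(9557)) = 97.

97


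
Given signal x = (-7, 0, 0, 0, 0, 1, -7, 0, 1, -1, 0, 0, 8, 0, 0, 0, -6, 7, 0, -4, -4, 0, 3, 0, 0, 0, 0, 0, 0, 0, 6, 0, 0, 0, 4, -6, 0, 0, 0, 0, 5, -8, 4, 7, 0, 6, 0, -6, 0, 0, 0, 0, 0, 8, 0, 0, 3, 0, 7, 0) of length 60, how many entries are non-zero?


Non-zero positions: [0, 5, 6, 8, 9, 12, 16, 17, 19, 20, 22, 30, 34, 35, 40, 41, 42, 43, 45, 47, 53, 56, 58].
Sparsity = 23.

23


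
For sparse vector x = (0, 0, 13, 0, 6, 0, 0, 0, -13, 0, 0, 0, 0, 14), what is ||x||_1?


Non-zero entries: [(2, 13), (4, 6), (8, -13), (13, 14)]
Absolute values: [13, 6, 13, 14]
||x||_1 = sum = 46.

46


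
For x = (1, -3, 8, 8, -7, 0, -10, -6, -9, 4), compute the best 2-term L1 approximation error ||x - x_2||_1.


Sorted |x_i| descending: [10, 9, 8, 8, 7, 6, 4, 3, 1, 0]
Keep top 2: [10, 9]
Tail entries: [8, 8, 7, 6, 4, 3, 1, 0]
L1 error = sum of tail = 37.

37


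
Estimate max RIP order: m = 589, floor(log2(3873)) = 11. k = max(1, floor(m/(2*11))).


floor(log2(3873)) = 11.
2*11 = 22.
m/(2*floor(log2(n))) = 589/22 ≈ 26.7727.
floor = 26.
k = max(1, 26) = 26.

26


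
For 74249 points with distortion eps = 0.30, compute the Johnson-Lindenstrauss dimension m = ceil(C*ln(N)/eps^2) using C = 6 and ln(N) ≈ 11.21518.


ln(74249) ≈ 11.21518.
eps^2 = 0.30^2 = 0.09.
C*ln(N)/eps^2 ≈ 6*11.21518/0.09 ≈ 747.6787.
m = ceil(747.6787) = 748.

748


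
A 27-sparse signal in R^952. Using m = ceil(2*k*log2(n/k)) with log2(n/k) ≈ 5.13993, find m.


log2(n/k) = log2(952/27) ≈ 5.13993.
2*k*log2(n/k) ≈ 2*27*5.13993 = 277.55622.
m = ceil(277.55622) = 278.

278


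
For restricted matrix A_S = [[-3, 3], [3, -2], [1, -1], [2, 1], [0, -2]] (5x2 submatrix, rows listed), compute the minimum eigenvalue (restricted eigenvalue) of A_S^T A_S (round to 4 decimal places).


A_S^T A_S = [[23, -14], [-14, 19]].
trace = 42.
det = 241.
disc = trace^2 - 4*det = 1764 - 4*241 = 800.
sqrt(800) ≈ 28.284271.
lam_min = (42 - sqrt(800))/2 ≈ (42 - 28.284271)/2 = 6.8578645 ≈ 6.8579.

6.8579


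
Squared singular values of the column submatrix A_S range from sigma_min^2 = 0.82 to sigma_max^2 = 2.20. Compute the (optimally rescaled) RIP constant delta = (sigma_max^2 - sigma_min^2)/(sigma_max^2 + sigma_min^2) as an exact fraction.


lambda_max - lambda_min = 2.20 - 0.82 = 1.38.
lambda_max + lambda_min = 2.20 + 0.82 = 3.02.
delta = 1.38/3.02 = 138/302 = 69/151.

69/151


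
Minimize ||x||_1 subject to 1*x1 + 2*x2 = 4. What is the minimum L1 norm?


Axis intercepts:
  x1 = 4, x2 = 0: L1 = 4
  x1 = 0, x2 = 2: L1 = 2
x* = (0, 2)
||x*||_1 = 2.

2


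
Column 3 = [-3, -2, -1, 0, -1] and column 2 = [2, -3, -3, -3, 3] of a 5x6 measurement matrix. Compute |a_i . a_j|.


Inner product: -3*2 + -2*-3 + -1*-3 + 0*-3 + -1*3
Products: [-6, 6, 3, 0, -3]
Sum = 0.
|dot| = 0.

0


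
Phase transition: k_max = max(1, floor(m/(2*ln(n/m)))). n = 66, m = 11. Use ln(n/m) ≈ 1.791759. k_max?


n/m = 66/11 = 6.
ln(n/m) ≈ 1.791759.
2*ln(n/m) ≈ 3.583518.
m/(2*ln(n/m)) ≈ 11/3.583518 ≈ 3.0696.
floor = 3.
k_max = max(1, 3) = 3.

3


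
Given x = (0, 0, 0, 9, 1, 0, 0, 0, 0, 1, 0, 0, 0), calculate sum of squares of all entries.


Non-zero entries: [(3, 9), (4, 1), (9, 1)]
Squares: [81, 1, 1]
||x||_2^2 = sum = 83.

83


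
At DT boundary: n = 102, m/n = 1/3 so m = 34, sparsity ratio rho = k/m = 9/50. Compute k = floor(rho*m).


m = 1/3*102 = 34.
rho = 9/50.
rho*m = 9/50*34 = 6.12.
k = floor(6.12) = 6.

6


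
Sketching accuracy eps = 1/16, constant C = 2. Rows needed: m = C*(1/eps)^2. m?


1/eps = 16.
(1/eps)^2 = 256.
m = 2*256 = 512.

512


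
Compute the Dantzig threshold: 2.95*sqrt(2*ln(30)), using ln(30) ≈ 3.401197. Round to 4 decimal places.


ln(30) ≈ 3.401197.
2*ln(n) ≈ 6.802394.
sqrt(2*ln(n)) ≈ sqrt(6.802394) ≈ 2.60814.
threshold ≈ 2.95*2.60814 = 7.694013 ≈ 7.6940.

7.6940


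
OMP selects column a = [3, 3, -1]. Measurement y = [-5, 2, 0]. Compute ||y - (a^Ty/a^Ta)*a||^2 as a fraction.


a^T a = 19.
a^T y = -9.
coeff = -9/19 = -9/19.
||r||^2 = 470/19.

470/19


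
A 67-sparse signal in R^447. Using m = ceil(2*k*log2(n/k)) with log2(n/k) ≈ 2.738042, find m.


log2(n/k) = log2(447/67) ≈ 2.738042.
2*k*log2(n/k) ≈ 2*67*2.738042 = 366.897628.
m = ceil(366.897628) = 367.

367


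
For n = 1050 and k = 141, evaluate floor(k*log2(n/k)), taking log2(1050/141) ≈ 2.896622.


log2(n/k) = log2(1050/141) ≈ 2.896622.
k*log2(n/k) ≈ 141*2.896622 = 408.423702.
floor(408.423702) = 408.

408


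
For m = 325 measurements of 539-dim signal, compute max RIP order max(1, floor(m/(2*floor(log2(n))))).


floor(log2(539)) = 9.
2*9 = 18.
m/(2*floor(log2(n))) = 325/18 ≈ 18.0556.
floor = 18.
k = max(1, 18) = 18.

18


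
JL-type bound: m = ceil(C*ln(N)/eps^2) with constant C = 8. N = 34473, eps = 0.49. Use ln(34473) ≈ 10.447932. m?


ln(34473) ≈ 10.447932.
eps^2 = 0.49^2 = 0.2401.
C*ln(N)/eps^2 ≈ 8*10.447932/0.2401 ≈ 348.1194.
m = ceil(348.1194) = 349.

349


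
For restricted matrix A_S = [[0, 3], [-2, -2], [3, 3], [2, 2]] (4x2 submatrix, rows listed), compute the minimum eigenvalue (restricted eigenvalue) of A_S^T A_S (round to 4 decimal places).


A_S^T A_S = [[17, 17], [17, 26]].
trace = 43.
det = 153.
disc = trace^2 - 4*det = 1849 - 4*153 = 1237.
sqrt(1237) ≈ 35.171011.
lam_min = (43 - sqrt(1237))/2 ≈ (43 - 35.171011)/2 = 3.9144945 ≈ 3.9145.

3.9145


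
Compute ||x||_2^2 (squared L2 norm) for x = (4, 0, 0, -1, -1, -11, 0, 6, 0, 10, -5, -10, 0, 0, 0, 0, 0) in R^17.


Non-zero entries: [(0, 4), (3, -1), (4, -1), (5, -11), (7, 6), (9, 10), (10, -5), (11, -10)]
Squares: [16, 1, 1, 121, 36, 100, 25, 100]
||x||_2^2 = sum = 400.

400


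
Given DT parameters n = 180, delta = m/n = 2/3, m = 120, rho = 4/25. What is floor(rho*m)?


m = 2/3*180 = 120.
rho = 4/25.
rho*m = 4/25*120 = 19.2.
k = floor(19.2) = 19.

19


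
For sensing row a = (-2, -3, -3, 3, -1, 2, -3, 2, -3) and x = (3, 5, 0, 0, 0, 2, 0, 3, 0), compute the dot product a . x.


Non-zero terms: ['-2*3', '-3*5', '2*2', '2*3']
Products: [-6, -15, 4, 6]
y = sum = -11.

-11


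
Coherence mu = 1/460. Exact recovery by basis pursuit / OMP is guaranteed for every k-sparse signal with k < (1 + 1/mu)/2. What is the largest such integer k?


1/mu = 460.
1 + 1/mu = 461.
(1 + 1/mu)/2 = 230.5 is not an integer, so k_max = floor(230.5) = 230.

230


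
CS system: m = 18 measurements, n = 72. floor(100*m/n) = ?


100*m/n = 100*18/72 ≈ 25.0.
floor = 25.

25


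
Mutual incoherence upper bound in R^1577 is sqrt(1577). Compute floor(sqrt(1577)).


39^2 = 1521 <= 1577 < 1600 = 40^2, so 39 <= sqrt(1577) < 40.
floor(sqrt(1577)) = 39.

39


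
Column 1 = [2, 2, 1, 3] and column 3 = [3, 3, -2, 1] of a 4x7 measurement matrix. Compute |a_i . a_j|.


Inner product: 2*3 + 2*3 + 1*-2 + 3*1
Products: [6, 6, -2, 3]
Sum = 13.
|dot| = 13.

13


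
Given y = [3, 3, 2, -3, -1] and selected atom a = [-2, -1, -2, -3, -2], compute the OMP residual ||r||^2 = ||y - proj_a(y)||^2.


a^T a = 22.
a^T y = -2.
coeff = -2/22 = -1/11.
||r||^2 = 350/11.

350/11


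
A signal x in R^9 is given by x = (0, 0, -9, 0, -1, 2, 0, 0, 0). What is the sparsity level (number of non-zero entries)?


Non-zero positions: [2, 4, 5].
Sparsity = 3.

3


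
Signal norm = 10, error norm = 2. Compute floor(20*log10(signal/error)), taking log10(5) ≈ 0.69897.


||x||/||e|| = 10/2 = 5.
log10(5) ≈ 0.69897.
20*log10(||x||/||e||) ≈ 20*0.69897 = 13.9794.
floor(13.9794) = 13.

13


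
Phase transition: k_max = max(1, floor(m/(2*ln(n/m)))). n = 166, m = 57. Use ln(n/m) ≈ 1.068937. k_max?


n/m = 166/57.
ln(n/m) ≈ 1.068937.
2*ln(n/m) ≈ 2.137874.
m/(2*ln(n/m)) ≈ 57/2.137874 ≈ 26.662.
floor = 26.
k_max = max(1, 26) = 26.

26


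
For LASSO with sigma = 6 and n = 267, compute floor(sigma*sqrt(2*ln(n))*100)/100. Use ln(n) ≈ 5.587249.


ln(267) ≈ 5.587249.
2*ln(n) ≈ 11.174498.
sqrt(2*ln(n)) ≈ sqrt(11.174498) ≈ 3.342828.
lambda ≈ 6*3.342828 = 20.056968.
floor(lambda*100)/100 = 20.05.

20.05


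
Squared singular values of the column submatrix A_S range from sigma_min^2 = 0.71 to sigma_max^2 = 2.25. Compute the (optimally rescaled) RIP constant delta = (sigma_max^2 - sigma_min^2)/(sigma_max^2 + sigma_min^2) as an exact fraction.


lambda_max - lambda_min = 2.25 - 0.71 = 1.54.
lambda_max + lambda_min = 2.25 + 0.71 = 2.96.
delta = 1.54/2.96 = 154/296 = 77/148.

77/148


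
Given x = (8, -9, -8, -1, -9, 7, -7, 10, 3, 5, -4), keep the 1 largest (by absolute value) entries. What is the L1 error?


Sorted |x_i| descending: [10, 9, 9, 8, 8, 7, 7, 5, 4, 3, 1]
Keep top 1: [10]
Tail entries: [9, 9, 8, 8, 7, 7, 5, 4, 3, 1]
L1 error = sum of tail = 61.

61


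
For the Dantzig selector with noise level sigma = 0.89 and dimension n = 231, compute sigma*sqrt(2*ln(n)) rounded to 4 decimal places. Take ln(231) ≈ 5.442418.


ln(231) ≈ 5.442418.
2*ln(n) ≈ 10.884836.
sqrt(2*ln(n)) ≈ sqrt(10.884836) ≈ 3.299217.
threshold ≈ 0.89*3.299217 = 2.93630313 ≈ 2.9363.

2.9363


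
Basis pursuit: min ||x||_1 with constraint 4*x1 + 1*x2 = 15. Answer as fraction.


Axis intercepts:
  x1 = 15/4, x2 = 0: L1 = 15/4
  x1 = 0, x2 = 15: L1 = 15
x* = (15/4, 0)
||x*||_1 = 15/4.

15/4


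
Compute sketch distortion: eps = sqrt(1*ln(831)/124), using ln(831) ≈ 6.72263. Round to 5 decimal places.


ln(831) ≈ 6.72263.
1*ln(N)/m ≈ 1*6.72263/124 ≈ 0.05421476.
eps = sqrt(0.05421476) ≈ 0.2328406 ≈ 0.23284.

0.23284


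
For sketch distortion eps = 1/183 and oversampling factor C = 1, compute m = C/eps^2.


1/eps = 183.
(1/eps)^2 = 33489.
m = 1*33489 = 33489.

33489


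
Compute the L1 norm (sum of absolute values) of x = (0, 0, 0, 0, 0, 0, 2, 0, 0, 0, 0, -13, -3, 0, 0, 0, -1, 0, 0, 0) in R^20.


Non-zero entries: [(6, 2), (11, -13), (12, -3), (16, -1)]
Absolute values: [2, 13, 3, 1]
||x||_1 = sum = 19.

19


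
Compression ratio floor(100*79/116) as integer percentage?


100*m/n = 100*79/116 ≈ 68.1034.
floor = 68.

68
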